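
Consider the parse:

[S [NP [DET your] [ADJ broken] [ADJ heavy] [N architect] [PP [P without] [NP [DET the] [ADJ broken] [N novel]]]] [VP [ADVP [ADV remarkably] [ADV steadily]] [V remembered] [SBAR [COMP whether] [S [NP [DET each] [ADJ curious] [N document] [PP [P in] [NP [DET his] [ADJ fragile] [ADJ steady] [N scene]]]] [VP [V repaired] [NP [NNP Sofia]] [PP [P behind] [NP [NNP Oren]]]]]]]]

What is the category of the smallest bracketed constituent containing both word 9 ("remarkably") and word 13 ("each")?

VP

Both words fall inside [VP remarkably steadily remembered whether each curious document in his fragile steady scene repaired Sofia behind Oren] (words 9–24), and no smaller constituent contains them both. Label: VP.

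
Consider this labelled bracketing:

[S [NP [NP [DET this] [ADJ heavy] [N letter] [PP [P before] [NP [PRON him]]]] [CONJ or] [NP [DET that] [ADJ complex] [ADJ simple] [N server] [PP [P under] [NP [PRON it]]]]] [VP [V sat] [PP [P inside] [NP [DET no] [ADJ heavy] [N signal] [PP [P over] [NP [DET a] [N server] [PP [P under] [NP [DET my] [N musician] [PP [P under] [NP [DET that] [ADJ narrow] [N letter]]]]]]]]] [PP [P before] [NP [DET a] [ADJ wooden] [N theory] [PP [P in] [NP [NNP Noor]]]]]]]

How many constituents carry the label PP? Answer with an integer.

8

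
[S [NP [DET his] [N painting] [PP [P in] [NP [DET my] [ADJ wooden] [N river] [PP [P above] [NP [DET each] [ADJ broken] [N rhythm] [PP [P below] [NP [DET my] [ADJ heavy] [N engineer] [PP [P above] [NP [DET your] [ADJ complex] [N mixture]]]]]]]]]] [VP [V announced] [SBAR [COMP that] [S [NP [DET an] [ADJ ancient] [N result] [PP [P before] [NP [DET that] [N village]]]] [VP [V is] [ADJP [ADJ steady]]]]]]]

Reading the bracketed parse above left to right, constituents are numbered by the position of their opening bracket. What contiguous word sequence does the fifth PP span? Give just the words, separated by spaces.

before that village

In left-to-right order the PP constituents are "in my wooden river above each broken rhythm below my heavy engineer above your complex mixture"; "above each broken rhythm below my heavy engineer above your complex mixture"; "below my heavy engineer above your complex mixture"; "above your complex mixture"; "before that village". Number 5 is "before that village".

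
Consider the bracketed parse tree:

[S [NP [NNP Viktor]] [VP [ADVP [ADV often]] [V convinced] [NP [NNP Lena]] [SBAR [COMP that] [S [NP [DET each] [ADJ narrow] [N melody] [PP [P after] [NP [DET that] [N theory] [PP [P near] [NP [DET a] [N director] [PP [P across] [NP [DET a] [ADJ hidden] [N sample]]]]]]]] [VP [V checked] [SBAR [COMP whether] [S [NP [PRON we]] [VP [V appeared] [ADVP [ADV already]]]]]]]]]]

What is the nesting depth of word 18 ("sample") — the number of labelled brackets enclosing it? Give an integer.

12

The word sits inside N, which is inside NP, inside PP, inside NP, inside PP, inside NP, inside PP, inside NP, inside S, inside SBAR, inside VP, inside S — 12 brackets in all.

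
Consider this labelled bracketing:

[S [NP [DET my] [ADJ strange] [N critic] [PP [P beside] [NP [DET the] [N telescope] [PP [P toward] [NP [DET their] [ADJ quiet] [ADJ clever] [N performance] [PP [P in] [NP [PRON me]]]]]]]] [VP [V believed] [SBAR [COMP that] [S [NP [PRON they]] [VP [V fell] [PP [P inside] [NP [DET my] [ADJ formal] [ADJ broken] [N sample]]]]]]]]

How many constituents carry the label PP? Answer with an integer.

4

Scanning left to right, an opening `[PP` appears at word positions 4, 7, 12, 18 — 4 in total.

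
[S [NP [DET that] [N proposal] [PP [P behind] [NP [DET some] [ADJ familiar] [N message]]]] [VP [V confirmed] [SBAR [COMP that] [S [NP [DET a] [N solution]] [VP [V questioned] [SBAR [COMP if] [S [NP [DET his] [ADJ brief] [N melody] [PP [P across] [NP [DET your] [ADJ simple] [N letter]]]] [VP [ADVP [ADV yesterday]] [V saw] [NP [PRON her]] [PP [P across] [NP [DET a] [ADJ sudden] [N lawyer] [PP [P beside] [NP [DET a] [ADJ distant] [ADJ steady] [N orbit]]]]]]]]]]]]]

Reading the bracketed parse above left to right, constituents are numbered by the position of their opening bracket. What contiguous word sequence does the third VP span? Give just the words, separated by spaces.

yesterday saw her across a sudden lawyer beside a distant steady orbit

Opening `[VP` markers occur at word positions 7, 11, 20; the third of these opens the constituent [VP yesterday saw her across a sudden lawyer beside a distant steady orbit].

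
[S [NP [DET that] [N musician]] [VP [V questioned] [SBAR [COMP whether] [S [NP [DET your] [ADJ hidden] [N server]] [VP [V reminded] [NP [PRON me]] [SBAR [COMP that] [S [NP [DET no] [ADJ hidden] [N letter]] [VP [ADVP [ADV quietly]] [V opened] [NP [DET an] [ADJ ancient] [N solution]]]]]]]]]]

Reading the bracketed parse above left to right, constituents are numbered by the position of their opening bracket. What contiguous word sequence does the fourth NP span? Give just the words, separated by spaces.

Opening `[NP` markers occur at word positions 1, 5, 9, 11, 16; the fourth of these opens the constituent [NP no hidden letter].

no hidden letter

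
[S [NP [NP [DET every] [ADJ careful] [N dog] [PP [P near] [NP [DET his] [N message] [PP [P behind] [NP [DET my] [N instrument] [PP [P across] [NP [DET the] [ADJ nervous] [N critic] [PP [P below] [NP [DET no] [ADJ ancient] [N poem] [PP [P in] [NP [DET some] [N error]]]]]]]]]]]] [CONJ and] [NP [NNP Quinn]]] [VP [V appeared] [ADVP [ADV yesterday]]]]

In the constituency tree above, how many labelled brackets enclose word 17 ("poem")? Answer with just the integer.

Path from the root down to the word: S → NP → NP → PP → NP → PP → NP → PP → NP → PP → NP → N. That is 12 enclosing brackets.

12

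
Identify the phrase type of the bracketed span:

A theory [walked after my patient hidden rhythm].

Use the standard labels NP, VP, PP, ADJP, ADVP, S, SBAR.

VP

The span is built around the verb "walked" — a verb phrase (VP).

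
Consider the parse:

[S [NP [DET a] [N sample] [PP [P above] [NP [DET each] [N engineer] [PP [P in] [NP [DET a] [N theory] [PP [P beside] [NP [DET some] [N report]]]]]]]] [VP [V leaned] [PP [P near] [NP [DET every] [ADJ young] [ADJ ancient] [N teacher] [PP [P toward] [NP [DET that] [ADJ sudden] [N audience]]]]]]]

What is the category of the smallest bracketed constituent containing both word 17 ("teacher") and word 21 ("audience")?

Both words fall inside [NP every young ancient teacher toward that sudden audience] (words 14–21), and no smaller constituent contains them both. Label: NP.

NP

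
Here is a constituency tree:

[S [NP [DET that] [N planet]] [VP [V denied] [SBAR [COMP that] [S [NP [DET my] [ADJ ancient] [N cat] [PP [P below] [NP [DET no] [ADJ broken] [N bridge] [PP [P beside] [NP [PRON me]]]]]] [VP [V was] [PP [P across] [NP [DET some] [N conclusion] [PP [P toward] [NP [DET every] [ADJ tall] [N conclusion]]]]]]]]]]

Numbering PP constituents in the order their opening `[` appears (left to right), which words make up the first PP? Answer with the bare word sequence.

Opening `[PP` markers occur at word positions 8, 12, 15, 18; the first of these opens the constituent [PP below no broken bridge beside me].

below no broken bridge beside me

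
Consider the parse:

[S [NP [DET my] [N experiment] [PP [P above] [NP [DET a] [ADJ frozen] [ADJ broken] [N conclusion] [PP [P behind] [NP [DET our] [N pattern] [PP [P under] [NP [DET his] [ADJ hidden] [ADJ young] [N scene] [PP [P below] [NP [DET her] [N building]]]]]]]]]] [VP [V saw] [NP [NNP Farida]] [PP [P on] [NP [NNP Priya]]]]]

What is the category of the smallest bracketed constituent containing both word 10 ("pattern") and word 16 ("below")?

The smallest bracket enclosing both words is [NP our pattern under his hidden young scene below her building], so the label is NP.

NP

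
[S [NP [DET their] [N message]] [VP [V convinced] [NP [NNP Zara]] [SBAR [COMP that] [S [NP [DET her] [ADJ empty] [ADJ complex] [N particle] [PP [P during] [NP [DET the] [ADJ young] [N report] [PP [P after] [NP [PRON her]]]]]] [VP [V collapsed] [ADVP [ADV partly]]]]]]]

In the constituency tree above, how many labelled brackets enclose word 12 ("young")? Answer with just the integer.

8

The word sits inside ADJ, which is inside NP, inside PP, inside NP, inside S, inside SBAR, inside VP, inside S — 8 brackets in all.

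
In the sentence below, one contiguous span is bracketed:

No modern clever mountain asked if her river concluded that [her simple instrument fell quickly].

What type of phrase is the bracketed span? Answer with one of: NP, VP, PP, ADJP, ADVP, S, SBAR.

The bracketed span "her simple instrument fell quickly" is headed by "fell", making it a clause (S).

S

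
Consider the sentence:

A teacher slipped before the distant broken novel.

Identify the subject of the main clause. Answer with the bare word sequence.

a teacher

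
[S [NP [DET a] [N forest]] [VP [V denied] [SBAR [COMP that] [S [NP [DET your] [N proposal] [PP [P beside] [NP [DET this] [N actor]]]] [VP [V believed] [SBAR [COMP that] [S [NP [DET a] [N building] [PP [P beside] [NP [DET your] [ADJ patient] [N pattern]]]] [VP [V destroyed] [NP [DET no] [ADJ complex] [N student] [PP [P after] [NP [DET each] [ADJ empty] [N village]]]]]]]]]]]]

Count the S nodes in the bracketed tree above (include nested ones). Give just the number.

3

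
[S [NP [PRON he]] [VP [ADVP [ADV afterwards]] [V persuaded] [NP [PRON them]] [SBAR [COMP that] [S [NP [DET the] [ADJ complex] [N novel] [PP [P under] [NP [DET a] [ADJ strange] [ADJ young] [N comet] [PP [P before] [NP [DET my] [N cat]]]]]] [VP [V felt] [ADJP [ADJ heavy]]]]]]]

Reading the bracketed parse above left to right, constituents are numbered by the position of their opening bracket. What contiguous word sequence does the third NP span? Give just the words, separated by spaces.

the complex novel under a strange young comet before my cat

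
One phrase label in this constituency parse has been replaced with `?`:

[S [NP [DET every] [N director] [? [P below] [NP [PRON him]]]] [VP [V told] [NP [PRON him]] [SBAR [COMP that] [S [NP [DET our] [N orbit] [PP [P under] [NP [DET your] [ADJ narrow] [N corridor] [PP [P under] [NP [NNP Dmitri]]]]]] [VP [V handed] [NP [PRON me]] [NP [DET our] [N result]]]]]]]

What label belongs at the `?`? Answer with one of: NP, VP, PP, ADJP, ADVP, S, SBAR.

PP

Looking at what the `?` directly dominates — P 'below', NP — this is a prepositional phrase (PP).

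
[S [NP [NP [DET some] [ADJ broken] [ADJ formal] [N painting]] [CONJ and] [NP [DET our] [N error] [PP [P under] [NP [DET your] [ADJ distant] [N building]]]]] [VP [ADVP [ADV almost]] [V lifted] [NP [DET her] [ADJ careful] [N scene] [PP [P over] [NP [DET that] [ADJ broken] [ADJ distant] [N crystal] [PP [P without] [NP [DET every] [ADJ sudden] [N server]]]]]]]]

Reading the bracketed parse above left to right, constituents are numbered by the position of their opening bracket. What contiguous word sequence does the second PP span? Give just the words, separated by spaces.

over that broken distant crystal without every sudden server

In left-to-right order the PP constituents are "under your distant building"; "over that broken distant crystal without every sudden server"; "without every sudden server". Number 2 is "over that broken distant crystal without every sudden server".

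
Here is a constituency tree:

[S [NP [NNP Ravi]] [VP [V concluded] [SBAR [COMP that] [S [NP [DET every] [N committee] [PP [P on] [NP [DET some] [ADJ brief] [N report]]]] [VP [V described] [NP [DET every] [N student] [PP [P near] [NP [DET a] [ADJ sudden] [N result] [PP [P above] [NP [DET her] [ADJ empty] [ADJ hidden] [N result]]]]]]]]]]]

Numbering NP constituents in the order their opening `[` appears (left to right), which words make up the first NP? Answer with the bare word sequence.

Ravi

The NP opening brackets appear, in order, over: "Ravi"; "every committee on some brief report"; "some brief report"; "every student near a sudden result above her empty hidden result"; "a sudden result above her empty hidden result"; "her empty hidden result". The first one spans "Ravi".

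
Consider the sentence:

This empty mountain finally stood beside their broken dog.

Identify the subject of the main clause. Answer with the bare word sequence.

this empty mountain

The subject of the main clause is the NP immediately before the verb "stood": "this empty mountain".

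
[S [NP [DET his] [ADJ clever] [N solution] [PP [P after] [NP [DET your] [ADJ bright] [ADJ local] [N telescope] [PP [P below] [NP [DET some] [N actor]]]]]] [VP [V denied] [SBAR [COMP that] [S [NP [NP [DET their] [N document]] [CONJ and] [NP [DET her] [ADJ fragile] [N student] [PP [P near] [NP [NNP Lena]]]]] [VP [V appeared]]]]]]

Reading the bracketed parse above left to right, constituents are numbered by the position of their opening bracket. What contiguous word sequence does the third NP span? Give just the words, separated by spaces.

some actor

In left-to-right order the NP constituents are "his clever solution after your bright local telescope below some actor"; "your bright local telescope below some actor"; "some actor"; "their document and her fragile student near Lena"; "their document"; "her fragile student near Lena"; "Lena". Number 3 is "some actor".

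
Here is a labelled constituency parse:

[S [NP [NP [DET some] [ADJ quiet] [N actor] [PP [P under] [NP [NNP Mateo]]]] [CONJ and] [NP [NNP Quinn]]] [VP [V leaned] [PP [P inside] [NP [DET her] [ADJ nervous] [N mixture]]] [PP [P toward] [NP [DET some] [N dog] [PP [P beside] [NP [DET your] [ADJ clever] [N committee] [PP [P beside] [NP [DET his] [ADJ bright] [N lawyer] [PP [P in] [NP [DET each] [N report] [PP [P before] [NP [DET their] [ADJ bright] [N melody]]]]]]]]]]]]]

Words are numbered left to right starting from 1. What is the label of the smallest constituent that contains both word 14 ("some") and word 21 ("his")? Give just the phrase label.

NP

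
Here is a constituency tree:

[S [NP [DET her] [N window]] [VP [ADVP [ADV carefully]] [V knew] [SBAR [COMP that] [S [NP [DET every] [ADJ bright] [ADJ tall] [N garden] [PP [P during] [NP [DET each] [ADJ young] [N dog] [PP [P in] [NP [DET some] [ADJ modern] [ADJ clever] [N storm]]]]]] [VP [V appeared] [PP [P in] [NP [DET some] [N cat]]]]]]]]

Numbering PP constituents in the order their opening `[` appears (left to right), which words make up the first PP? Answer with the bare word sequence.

during each young dog in some modern clever storm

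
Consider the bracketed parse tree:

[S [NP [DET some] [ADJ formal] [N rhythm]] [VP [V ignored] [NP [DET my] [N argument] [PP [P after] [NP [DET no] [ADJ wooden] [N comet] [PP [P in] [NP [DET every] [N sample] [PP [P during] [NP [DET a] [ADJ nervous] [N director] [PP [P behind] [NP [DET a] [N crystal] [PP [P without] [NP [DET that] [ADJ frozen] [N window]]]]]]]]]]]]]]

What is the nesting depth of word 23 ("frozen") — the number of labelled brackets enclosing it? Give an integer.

14

Path from the root down to the word: S → VP → NP → PP → NP → PP → NP → PP → NP → PP → NP → PP → NP → ADJ. That is 14 enclosing brackets.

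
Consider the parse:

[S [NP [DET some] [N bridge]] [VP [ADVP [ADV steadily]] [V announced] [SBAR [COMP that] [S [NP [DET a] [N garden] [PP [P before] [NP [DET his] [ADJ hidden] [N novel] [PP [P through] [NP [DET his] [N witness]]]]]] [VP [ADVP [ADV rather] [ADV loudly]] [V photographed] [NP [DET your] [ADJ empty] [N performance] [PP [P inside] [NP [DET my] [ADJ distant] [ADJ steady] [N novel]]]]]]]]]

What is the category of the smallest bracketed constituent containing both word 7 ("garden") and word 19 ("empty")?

S

The smallest bracket enclosing both words is [S a garden before his hidden novel through his witness rather loudly photographed your empty performance inside my distant steady novel], so the label is S.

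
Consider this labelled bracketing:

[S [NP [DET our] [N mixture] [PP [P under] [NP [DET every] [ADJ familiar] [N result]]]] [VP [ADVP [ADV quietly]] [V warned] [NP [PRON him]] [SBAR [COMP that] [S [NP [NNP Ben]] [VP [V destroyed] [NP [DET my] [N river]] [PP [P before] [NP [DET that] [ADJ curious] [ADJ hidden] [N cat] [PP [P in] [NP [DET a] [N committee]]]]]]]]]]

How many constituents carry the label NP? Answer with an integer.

7

Scanning left to right, an opening `[NP` appears at word positions 1, 4, 9, 11, 13, 16, 21 — 7 in total.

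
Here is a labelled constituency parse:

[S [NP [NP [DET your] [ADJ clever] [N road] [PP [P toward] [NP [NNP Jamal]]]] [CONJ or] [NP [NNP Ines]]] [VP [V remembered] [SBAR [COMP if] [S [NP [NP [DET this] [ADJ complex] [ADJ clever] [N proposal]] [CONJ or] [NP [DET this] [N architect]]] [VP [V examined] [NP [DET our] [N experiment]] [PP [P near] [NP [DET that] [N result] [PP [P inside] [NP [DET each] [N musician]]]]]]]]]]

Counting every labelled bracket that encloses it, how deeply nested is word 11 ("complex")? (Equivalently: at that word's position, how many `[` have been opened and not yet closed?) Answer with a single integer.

Counting open brackets not yet closed at "complex": [S [VP [SBAR [S [NP [NP [ADJ = 7.

7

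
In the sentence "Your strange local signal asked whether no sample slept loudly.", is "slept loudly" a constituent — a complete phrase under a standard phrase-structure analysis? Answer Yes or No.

Yes

"slept loudly" is exactly the verb phrase [VP slept loudly], a complete constituent.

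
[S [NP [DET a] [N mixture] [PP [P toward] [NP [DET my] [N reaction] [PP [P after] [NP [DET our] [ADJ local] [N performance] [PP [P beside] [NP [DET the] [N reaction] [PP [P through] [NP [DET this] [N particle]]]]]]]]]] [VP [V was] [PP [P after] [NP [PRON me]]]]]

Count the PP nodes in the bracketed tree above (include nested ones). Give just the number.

5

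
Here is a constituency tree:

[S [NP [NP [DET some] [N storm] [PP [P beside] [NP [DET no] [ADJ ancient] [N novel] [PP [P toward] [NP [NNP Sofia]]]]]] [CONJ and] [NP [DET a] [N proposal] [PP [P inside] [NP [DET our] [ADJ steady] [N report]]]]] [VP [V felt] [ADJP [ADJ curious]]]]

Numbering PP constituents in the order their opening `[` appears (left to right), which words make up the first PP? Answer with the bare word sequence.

Opening `[PP` markers occur at word positions 3, 7, 12; the first of these opens the constituent [PP beside no ancient novel toward Sofia].

beside no ancient novel toward Sofia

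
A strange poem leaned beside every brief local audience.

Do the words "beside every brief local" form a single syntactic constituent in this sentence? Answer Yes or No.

The smallest constituent containing the whole sequence is the prepositional phrase [PP beside every brief local audience], but the sequence is only part of it — it straddles the boundary between preposition "beside" and noun phrase "every brief local audience".

No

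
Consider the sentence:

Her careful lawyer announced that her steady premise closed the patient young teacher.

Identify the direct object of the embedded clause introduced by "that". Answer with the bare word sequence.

the patient young teacher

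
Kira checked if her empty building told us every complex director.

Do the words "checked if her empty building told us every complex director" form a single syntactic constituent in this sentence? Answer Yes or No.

Yes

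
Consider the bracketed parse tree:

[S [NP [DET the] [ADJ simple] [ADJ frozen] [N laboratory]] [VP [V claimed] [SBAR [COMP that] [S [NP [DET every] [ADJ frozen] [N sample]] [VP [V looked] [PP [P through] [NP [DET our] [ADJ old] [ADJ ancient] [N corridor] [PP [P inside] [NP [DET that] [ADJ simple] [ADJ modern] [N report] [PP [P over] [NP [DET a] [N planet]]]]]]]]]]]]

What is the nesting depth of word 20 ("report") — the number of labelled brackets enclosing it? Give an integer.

10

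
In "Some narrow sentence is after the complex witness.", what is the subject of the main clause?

some narrow sentence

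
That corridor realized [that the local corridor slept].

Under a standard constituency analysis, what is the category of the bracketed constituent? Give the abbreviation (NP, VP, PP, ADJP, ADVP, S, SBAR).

SBAR

The bracketed span "that the local corridor slept" is headed by "that", making it a subordinate clause (SBAR).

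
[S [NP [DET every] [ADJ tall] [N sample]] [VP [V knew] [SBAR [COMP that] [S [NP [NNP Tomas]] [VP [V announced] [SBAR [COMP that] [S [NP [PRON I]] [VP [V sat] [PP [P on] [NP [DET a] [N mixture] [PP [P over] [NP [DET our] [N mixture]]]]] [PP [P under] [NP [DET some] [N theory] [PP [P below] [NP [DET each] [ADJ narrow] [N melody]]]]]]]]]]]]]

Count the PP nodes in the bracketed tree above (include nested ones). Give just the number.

4

The PP constituents are: [PP on a mixture over our mixture]; [PP over our mixture]; [PP under some theory below each narrow melody]; [PP below each narrow melody]. Total: 4.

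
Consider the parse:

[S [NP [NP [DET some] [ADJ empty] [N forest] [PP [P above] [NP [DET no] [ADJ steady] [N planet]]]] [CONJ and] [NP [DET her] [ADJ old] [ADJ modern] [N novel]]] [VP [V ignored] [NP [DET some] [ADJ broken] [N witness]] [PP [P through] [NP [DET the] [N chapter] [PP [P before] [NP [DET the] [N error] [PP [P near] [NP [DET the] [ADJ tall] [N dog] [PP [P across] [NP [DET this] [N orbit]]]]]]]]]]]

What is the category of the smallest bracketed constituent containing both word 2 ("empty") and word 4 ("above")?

NP

Both words fall inside [NP some empty forest above no steady planet] (words 1–7), and no smaller constituent contains them both. Label: NP.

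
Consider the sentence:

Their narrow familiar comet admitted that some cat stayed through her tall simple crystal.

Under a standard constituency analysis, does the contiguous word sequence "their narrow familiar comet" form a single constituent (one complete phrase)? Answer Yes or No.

Yes

These words form the whole noun phrase headed by "comet", so yes — one constituent.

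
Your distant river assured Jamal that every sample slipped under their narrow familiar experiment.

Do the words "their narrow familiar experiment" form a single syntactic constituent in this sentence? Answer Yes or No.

Yes

"their narrow familiar experiment" is exactly the noun phrase [NP their narrow familiar experiment], a complete constituent.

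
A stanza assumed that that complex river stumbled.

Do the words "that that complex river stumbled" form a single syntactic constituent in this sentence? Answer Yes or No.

The sequence corresponds to a single SBAR node — the subordinate clause "that that complex river stumbled".

Yes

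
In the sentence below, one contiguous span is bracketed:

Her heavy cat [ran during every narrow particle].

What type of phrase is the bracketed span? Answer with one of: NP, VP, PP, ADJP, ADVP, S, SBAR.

VP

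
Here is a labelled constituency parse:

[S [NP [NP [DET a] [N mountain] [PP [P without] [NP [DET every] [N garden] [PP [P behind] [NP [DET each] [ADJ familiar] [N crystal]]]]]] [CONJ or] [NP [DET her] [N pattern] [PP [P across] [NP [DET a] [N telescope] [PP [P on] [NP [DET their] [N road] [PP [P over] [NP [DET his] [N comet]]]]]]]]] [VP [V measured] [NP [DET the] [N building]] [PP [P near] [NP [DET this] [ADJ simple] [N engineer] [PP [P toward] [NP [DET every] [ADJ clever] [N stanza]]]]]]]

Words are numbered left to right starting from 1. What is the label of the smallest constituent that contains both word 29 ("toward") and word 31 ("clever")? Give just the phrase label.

PP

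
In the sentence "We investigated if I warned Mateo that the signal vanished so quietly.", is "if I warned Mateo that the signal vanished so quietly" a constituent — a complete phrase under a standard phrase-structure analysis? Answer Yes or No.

Yes

The sequence corresponds to a single SBAR node — the subordinate clause "if I warned Mateo that the signal vanished so quietly".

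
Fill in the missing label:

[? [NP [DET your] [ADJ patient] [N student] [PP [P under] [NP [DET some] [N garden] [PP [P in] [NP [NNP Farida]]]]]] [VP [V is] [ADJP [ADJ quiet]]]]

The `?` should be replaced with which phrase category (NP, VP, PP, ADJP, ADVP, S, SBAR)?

The `?` node immediately contains: NP, VP. That is the internal structure of a clause, so the label is S.

S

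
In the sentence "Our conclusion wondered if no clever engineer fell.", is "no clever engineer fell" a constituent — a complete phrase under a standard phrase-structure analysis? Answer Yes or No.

These words form the whole clause headed by "fell", so yes — one constituent.

Yes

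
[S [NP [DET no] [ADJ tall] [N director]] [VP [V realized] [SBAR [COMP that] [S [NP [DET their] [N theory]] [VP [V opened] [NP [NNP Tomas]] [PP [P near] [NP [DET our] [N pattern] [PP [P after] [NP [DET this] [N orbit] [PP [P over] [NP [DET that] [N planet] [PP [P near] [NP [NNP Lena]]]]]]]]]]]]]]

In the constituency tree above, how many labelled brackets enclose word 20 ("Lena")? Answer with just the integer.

The word sits inside NNP, which is inside NP, inside PP, inside NP, inside PP, inside NP, inside PP, inside NP, inside PP, inside VP, inside S, inside SBAR, inside VP, inside S — 14 brackets in all.

14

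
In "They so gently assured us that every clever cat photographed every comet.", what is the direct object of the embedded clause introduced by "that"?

every comet

The verb of the embedded clause introduced by "that" is "photographed"; its direct object is the NP "every comet".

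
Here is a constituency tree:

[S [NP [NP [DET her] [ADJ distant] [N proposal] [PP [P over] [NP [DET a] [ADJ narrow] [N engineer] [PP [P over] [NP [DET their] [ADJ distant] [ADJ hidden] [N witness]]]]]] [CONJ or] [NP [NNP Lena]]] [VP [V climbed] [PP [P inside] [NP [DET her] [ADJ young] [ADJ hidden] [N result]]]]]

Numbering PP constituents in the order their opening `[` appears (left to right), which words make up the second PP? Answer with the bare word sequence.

over their distant hidden witness

In left-to-right order the PP constituents are "over a narrow engineer over their distant hidden witness"; "over their distant hidden witness"; "inside her young hidden result". Number 2 is "over their distant hidden witness".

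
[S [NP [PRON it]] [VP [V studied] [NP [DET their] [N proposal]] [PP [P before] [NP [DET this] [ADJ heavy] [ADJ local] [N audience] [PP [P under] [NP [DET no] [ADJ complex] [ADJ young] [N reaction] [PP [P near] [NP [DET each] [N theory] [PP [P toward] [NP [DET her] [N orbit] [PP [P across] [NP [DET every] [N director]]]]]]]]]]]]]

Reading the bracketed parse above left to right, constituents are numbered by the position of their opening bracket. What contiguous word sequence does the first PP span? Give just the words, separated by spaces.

before this heavy local audience under no complex young reaction near each theory toward her orbit across every director

In left-to-right order the PP constituents are "before this heavy local audience under no complex young reaction near each theory toward her orbit across every director"; "under no complex young reaction near each theory toward her orbit across every director"; "near each theory toward her orbit across every director"; "toward her orbit across every director"; "across every director". Number 1 is "before this heavy local audience under no complex young reaction near each theory toward her orbit across every director".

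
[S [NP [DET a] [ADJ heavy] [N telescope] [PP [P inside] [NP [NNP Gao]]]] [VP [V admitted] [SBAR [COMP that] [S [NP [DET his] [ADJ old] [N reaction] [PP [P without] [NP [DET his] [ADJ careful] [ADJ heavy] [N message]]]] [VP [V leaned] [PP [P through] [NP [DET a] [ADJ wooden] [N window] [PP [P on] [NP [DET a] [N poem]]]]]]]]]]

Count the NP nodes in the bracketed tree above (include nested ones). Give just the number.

The NP constituents are: [NP a heavy telescope inside Gao]; [NP Gao]; [NP his old reaction without his careful heavy message]; [NP his careful heavy message]; [NP a wooden window on a poem]; [NP a poem]. Total: 6.

6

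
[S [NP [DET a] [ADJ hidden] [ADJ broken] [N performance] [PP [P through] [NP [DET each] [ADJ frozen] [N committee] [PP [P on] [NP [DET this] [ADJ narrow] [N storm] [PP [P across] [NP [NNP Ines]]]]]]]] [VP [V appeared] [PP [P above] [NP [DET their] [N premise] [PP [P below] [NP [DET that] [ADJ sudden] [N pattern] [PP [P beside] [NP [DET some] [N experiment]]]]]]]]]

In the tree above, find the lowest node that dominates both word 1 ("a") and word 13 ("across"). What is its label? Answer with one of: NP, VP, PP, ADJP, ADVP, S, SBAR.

NP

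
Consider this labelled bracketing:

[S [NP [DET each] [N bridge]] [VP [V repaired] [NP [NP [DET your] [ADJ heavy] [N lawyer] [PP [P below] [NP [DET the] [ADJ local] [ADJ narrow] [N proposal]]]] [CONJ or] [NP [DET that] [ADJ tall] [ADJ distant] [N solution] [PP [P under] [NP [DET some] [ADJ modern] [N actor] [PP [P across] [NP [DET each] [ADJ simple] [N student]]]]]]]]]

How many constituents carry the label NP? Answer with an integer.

The NP constituents are: [NP each bridge]; [NP your heavy lawyer below the local narrow proposal or that tall distant solution under some modern actor across each simple student]; [NP your heavy lawyer below the local narrow proposal]; [NP the local narrow proposal]; [NP that tall distant solution under some modern actor across each simple student]; [NP some modern actor across each simple student] …. Total: 7.

7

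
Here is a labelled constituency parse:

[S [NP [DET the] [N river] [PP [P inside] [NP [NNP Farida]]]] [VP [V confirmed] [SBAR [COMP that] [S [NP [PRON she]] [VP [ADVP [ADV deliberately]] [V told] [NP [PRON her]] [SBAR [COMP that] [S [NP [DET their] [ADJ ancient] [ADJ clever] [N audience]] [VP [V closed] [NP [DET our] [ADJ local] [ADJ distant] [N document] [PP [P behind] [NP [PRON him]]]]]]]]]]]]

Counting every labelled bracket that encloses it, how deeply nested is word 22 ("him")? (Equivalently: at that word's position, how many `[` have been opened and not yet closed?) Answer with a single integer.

Path from the root down to the word: S → VP → SBAR → S → VP → SBAR → S → VP → NP → PP → NP → PRON. That is 12 enclosing brackets.

12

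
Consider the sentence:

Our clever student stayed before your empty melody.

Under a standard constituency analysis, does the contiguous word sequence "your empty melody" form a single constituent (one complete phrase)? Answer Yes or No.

The sequence corresponds to a single NP node — the noun phrase "your empty melody".

Yes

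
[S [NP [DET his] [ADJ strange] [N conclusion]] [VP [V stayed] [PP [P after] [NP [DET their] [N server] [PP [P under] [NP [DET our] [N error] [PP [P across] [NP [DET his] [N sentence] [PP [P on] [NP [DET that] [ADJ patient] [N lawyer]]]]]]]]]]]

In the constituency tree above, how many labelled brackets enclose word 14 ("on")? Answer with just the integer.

10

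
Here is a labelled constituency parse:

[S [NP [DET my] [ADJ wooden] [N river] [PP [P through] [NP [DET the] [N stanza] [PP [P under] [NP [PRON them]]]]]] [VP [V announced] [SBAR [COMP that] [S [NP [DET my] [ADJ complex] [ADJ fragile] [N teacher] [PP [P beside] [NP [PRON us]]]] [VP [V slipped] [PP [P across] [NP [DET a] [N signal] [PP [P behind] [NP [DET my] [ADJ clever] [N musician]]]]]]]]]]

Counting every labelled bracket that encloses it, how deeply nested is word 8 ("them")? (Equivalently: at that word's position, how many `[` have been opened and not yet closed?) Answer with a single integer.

7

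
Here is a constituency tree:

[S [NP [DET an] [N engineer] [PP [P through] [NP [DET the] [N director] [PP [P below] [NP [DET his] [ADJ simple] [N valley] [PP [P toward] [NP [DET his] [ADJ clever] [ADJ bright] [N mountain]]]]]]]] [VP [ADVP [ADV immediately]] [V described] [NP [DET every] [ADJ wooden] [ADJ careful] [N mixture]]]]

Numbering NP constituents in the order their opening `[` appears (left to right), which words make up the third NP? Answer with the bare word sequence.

his simple valley toward his clever bright mountain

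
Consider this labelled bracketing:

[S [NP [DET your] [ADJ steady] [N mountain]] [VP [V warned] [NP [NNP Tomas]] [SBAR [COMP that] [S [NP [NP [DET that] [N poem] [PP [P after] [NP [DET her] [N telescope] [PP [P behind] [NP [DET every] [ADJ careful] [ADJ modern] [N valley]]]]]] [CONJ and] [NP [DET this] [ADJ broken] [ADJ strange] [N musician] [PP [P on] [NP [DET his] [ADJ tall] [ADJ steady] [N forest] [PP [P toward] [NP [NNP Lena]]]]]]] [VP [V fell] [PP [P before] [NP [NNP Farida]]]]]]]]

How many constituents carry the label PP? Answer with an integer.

5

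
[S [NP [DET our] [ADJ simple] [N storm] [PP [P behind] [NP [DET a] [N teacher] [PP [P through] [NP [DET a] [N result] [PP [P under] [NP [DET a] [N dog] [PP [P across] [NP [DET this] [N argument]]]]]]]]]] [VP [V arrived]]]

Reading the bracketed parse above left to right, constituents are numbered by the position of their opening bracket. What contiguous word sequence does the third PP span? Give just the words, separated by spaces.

under a dog across this argument

Opening `[PP` markers occur at word positions 4, 7, 10, 13; the third of these opens the constituent [PP under a dog across this argument].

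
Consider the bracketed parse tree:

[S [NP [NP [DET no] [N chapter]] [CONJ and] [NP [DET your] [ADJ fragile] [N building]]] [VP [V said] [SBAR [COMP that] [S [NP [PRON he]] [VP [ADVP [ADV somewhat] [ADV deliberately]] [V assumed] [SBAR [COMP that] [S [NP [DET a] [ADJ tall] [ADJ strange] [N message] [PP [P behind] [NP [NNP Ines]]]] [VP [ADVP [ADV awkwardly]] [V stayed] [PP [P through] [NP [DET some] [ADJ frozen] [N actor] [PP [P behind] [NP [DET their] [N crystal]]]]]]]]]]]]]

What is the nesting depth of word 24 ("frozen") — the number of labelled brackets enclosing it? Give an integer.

Counting open brackets not yet closed at "frozen": [S [VP [SBAR [S [VP [SBAR [S [VP [PP [NP [ADJ = 11.

11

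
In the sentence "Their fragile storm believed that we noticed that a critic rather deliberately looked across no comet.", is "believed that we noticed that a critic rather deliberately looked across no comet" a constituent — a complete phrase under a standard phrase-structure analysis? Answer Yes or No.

Yes

These words form the whole verb phrase headed by "believed", so yes — one constituent.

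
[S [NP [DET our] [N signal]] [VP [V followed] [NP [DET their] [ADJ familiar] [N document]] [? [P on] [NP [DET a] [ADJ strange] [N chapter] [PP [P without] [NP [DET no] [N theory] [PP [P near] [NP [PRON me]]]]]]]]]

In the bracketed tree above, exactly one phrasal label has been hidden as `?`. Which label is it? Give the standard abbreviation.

PP

A constituent whose immediate children are P 'on', NP is a prepositional phrase: PP.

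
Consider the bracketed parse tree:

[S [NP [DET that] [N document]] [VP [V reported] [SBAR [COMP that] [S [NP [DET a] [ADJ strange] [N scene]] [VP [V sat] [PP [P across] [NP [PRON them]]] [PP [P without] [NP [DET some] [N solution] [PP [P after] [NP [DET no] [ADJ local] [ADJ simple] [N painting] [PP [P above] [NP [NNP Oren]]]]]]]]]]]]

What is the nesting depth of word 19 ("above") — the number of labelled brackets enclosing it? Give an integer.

11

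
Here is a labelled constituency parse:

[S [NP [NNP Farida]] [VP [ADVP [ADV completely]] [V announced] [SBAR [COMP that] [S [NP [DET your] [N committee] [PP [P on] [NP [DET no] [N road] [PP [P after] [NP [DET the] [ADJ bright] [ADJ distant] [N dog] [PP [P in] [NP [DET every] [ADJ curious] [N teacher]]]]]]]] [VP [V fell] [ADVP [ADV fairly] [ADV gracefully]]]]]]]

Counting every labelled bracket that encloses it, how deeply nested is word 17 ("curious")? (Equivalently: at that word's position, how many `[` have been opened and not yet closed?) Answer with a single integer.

12

Counting open brackets not yet closed at "curious": [S [VP [SBAR [S [NP [PP [NP [PP [NP [PP [NP [ADJ = 12.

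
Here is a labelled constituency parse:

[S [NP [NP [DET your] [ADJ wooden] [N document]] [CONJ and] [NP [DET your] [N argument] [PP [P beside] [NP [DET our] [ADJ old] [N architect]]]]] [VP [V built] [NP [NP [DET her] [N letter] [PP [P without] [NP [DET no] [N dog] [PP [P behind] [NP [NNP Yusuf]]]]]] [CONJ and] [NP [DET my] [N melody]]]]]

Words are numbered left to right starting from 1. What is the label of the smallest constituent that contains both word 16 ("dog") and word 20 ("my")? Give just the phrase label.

Word 16 lies under S → VP → NP → NP → PP → NP → N; word 20 lies under S → VP → NP → NP → DET. The lowest shared node is the NP.

NP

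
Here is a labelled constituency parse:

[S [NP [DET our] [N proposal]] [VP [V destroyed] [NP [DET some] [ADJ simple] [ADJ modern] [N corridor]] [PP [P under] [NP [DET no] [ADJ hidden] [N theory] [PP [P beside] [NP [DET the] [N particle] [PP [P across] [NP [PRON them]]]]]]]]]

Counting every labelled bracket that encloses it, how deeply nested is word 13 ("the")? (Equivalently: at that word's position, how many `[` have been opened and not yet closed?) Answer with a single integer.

7

Path from the root down to the word: S → VP → PP → NP → PP → NP → DET. That is 7 enclosing brackets.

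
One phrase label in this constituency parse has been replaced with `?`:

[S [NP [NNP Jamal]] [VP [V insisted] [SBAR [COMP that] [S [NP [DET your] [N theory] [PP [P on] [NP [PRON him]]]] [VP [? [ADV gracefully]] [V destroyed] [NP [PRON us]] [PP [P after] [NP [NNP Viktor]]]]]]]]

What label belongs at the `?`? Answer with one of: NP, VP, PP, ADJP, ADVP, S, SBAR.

ADVP

A constituent whose immediate children are ADV 'gracefully' is an adverb phrase: ADVP.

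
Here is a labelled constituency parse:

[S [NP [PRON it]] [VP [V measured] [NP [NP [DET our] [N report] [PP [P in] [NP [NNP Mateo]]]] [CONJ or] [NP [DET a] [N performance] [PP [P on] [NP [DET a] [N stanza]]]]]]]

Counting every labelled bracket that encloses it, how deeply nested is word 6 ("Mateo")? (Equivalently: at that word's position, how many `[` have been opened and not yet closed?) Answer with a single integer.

The word sits inside NNP, which is inside NP, inside PP, inside NP, inside NP, inside VP, inside S — 7 brackets in all.

7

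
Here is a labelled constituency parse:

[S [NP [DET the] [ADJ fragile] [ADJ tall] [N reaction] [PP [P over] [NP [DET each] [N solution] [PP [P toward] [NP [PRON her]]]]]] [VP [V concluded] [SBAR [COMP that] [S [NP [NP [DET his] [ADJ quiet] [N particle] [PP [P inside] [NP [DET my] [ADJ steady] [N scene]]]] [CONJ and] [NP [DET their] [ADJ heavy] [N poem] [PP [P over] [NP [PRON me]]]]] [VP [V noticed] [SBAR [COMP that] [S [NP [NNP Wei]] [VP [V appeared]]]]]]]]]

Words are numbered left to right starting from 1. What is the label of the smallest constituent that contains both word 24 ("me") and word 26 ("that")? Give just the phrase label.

Both words fall inside [S his quiet particle inside my steady scene and their heavy poem over me noticed that Wei appeared] (words 12–28), and no smaller constituent contains them both. Label: S.

S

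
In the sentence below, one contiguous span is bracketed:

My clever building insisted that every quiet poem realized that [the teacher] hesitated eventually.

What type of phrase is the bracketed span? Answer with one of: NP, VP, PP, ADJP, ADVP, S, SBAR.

NP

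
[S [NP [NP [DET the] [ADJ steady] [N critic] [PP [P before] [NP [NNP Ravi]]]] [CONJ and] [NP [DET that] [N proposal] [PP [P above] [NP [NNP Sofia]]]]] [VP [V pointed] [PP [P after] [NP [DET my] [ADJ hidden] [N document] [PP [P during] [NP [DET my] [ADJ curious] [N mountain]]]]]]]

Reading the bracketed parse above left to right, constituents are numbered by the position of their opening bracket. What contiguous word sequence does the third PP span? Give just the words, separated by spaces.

after my hidden document during my curious mountain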